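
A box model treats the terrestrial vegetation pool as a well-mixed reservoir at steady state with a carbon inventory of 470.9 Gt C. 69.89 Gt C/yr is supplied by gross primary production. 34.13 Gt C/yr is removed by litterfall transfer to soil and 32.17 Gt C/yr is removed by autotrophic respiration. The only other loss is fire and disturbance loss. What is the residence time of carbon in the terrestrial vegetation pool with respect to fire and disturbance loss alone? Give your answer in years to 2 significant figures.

130 yr

At steady state ΣF_in = ΣF_out.
ΣF_in = 69.890 Gt C/yr.
Fire and disturbance loss flux = ΣF_in − (34.13 + 32.17) = 69.890 − 66.30 = 3.590 Gt C/yr.
τ = M / F = 470.9 / 3.590 = 131.2 yr.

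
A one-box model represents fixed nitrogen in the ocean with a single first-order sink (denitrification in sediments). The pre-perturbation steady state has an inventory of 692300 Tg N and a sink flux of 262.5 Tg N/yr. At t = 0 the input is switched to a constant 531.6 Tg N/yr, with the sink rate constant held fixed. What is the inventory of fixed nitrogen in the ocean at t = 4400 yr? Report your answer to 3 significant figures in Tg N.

1.27×10^6 Tg N

τ = M₀/F₀ = 692300/262.5 = 2637 yr; rate constant k = 1/τ.
New steady state M_∞ = F₁/k = F₁·τ = 531.6 × 2637 = 1.4020×10^6 Tg N.
M(t) = M_∞ + (M₀ − M_∞)·e^(−t/τ); t/τ = 4400/2637 = 1.668, so e^(−t/τ) = 0.1886.
M(t) = 1.4020×10^6 − 709700 × 0.1886 = 1.2682×10^6 Tg N.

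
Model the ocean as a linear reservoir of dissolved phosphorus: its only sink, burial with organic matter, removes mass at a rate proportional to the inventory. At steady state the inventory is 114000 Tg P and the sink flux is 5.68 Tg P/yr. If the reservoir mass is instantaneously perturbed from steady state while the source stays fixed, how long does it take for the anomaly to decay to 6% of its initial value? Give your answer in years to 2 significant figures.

56000 yr

For a linear reservoir the anomaly decays as exp(−t/τ) with τ = M/F = 114000/5.68 = 20070 yr.
exp(−t/τ) = 0.06 ⇒ t = −τ ln(0.06) = 20070 × 2.813 = 56470 yr.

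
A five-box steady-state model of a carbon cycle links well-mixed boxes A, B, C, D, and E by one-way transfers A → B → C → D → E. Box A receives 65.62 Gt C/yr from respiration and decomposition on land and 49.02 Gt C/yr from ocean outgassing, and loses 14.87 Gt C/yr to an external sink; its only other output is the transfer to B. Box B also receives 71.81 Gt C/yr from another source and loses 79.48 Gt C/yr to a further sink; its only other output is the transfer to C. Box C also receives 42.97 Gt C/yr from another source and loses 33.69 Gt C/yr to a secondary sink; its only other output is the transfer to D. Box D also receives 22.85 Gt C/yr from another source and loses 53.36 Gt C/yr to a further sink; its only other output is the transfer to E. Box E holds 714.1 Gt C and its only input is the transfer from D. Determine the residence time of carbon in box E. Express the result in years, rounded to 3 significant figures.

10.1 yr

Box A: F(A→B) = (65.62 + 49.02) − 14.87 = 99.770 Gt C/yr.
Box B: F(B→C) = (99.770 + 71.81) − 79.48 = 92.100 Gt C/yr.
Box C: F(C→D) = (92.100 + 42.97) − 33.69 = 101.38 Gt C/yr.
Box D: F(D→E) = (101.38 + 22.85) − 53.36 = 70.870 Gt C/yr.
Box E throughput = its input = 70.870 Gt C/yr; τ = 714.1 / 70.870 = 10.08 yr.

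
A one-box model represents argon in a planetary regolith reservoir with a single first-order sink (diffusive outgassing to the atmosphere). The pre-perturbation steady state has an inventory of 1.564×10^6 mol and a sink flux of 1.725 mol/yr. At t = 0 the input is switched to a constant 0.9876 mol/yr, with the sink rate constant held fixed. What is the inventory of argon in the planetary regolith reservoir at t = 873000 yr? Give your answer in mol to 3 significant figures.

1.15×10^6 mol

The sink rate constant is k = F₀/M₀ = 1.725/1.564×10^6 = 1.103×10^-6 yr⁻¹.
Solving dM/dt = F₁ − kM with M(0) = M₀ gives M(t) = F₁/k + (M₀ − F₁/k)·e^(−kt).
F₁/k = 0.9876/1.103×10^-6 = 895420 mol; kt = 1.103×10^-6 × 873000 = 0.9629, e^(−kt) = 0.3818.
M(873000) = 895420 + (1.564×10^6 − 895420) × 0.3818 = 895420 + 255300 = 1.1507×10^6 mol.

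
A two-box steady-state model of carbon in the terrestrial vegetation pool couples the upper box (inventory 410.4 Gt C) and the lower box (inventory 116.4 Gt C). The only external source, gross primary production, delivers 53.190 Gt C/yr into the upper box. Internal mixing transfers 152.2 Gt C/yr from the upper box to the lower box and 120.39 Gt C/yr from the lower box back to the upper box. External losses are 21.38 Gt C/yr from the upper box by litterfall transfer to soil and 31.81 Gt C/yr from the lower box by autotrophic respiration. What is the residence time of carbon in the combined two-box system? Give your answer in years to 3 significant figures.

Residence time in the combined system uses the total inventory and the total *external* removal — internal exchanges between the two boxes cancel.
M_total = 410.4 + 116.4 = 526.80 Gt C.
ΣF_external_out = 21.38 + 31.81 = 53.190 Gt C/yr.
τ = M_total / ΣF_ext = 526.80 / 53.190 = 9.904 yr.

9.90 yr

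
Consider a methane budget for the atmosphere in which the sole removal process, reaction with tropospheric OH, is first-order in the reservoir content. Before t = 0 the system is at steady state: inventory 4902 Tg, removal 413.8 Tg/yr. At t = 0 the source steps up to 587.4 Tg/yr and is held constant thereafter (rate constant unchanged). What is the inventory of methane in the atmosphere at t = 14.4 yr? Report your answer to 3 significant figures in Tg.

The sink rate constant is k = F₀/M₀ = 413.8/4902 = 0.08441 yr⁻¹.
Solving dM/dt = F₁ − kM with M(0) = M₀ gives M(t) = F₁/k + (M₀ − F₁/k)·e^(−kt).
F₁/k = 587.4/0.08441 = 6958.5 Tg; kt = 0.08441 × 14.4 = 1.216, e^(−kt) = 0.2965.
M(14.4) = 6958.5 + (4902 − 6958.5) × 0.2965 = 6958.5 − 609.8 = 6348.7 Tg.

6350 Tg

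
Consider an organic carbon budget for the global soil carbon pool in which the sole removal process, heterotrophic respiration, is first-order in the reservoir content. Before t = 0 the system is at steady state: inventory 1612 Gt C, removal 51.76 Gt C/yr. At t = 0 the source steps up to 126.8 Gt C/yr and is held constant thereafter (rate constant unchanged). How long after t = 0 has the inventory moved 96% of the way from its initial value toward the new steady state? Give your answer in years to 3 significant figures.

τ = M₀/F₀ = 1612/51.76 = 31.14 yr.
The remaining gap fraction is e^(−t/τ); 96% covered ⇒ e^(−t/τ) = 0.0400.
t = −τ ln(0.0400) = 31.14 × 3.219 = 100.2 yr.

100 yr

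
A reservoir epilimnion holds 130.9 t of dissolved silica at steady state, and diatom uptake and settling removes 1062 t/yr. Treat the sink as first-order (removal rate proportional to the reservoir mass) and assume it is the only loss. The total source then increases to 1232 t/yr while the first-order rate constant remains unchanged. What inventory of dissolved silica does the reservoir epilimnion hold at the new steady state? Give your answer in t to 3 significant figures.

Rate constant k = F/M = 1062 / 130.9 = 8.113 yr⁻¹.
At the new steady state, source = k·M_new ⇒ M_new = 1232 / 8.113 = 151.9 t.
(Equivalently M_new = M × F_new/F_old = 130.9 × 1232/1062.)

152 t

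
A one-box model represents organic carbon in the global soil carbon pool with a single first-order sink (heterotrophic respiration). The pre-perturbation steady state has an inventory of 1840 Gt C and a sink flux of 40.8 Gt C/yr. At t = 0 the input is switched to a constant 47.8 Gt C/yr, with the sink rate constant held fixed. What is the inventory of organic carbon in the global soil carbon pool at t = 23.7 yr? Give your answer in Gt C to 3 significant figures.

The sink rate constant is k = F₀/M₀ = 40.8/1840 = 0.02217 yr⁻¹.
Solving dM/dt = F₁ − kM with M(0) = M₀ gives M(t) = F₁/k + (M₀ − F₁/k)·e^(−kt).
F₁/k = 47.8/0.02217 = 2155.7 Gt C; kt = 0.02217 × 23.7 = 0.5255, e^(−kt) = 0.5912.
M(23.7) = 2155.7 + (1840 − 2155.7) × 0.5912 = 2155.7 − 186.6 = 1969.0 Gt C.

1970 Gt C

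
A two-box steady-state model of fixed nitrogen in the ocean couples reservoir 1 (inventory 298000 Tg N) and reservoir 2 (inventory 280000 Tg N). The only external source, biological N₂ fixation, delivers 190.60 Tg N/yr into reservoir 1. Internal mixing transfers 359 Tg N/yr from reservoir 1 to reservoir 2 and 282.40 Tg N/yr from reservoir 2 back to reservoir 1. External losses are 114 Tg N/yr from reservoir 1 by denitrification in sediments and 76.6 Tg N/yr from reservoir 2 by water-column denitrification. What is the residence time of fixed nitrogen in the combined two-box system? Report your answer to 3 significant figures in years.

Residence time in the combined system uses the total inventory and the total *external* removal — internal exchanges between the two boxes cancel.
M_total = 298000 + 280000 = 578000 Tg N.
ΣF_external_out = 114 + 76.6 = 190.60 Tg N/yr.
τ = M_total / ΣF_ext = 578000 / 190.60 = 3033 yr.

3030 yr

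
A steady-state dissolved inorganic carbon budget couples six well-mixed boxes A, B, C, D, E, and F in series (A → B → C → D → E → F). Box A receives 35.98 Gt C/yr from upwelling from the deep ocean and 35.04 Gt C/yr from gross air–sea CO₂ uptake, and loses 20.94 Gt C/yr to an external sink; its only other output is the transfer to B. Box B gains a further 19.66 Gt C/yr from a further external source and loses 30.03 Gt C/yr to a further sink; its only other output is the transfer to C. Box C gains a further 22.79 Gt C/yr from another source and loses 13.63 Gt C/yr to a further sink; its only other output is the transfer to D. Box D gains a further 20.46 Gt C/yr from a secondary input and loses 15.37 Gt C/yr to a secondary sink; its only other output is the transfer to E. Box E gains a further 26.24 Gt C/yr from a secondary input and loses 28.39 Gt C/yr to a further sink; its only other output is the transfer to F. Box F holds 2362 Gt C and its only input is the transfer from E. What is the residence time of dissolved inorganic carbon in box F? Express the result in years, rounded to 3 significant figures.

45.6 yr

Box A: F(A→B) = (35.98 + 35.04) − 20.94 = 50.080 Gt C/yr.
Box B: F(B→C) = (50.080 + 19.66) − 30.03 = 39.710 Gt C/yr.
Box C: F(C→D) = (39.710 + 22.79) − 13.63 = 48.870 Gt C/yr.
Box D: F(D→E) = (48.870 + 20.46) − 15.37 = 53.960 Gt C/yr.
Box E: F(E→F) = (53.960 + 26.24) − 28.39 = 51.810 Gt C/yr.
Box F throughput = its input = 51.810 Gt C/yr; τ = 2362 / 51.810 = 45.59 yr.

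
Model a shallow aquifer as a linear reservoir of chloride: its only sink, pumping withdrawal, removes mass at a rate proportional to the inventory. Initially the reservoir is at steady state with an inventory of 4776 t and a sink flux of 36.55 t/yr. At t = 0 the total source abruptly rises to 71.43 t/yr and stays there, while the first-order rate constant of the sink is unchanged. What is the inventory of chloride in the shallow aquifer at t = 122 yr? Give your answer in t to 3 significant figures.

Residence time τ = M₀/F₀ = 130.7 yr. The eventual steady state is M_∞ = M₀·(F₁/F₀) = 4776 × 71.43/36.55 = 9333.8 t.
The anomaly ΔM(t) = M(t) − M_∞ decays as ΔM₀·e^(−t/τ) with ΔM₀ = 4776 − 9333.8 = −4558 t.
At t = 122 yr, e^(−t/τ) = e^(−0.9336) = 0.3931, so ΔM = −1792 t and M = 9333.8 − 1792 = 7542.0 t.

7540 t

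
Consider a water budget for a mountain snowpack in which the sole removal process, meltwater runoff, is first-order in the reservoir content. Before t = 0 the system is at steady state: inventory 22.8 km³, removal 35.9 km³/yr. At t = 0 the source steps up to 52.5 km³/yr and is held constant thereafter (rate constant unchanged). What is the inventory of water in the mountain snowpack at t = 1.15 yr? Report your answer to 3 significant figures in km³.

31.6 km³

Residence time τ = M₀/F₀ = 0.6351 yr. The eventual steady state is M_∞ = M₀·(F₁/F₀) = 22.8 × 52.5/35.9 = 33.343 km³.
The anomaly ΔM(t) = M(t) − M_∞ decays as ΔM₀·e^(−t/τ) with ΔM₀ = 22.8 − 33.343 = −10.54 km³.
At t = 1.15 yr, e^(−t/τ) = e^(−1.811) = 0.1635, so ΔM = −1.724 km³ and M = 33.343 − 1.724 = 31.619 km³.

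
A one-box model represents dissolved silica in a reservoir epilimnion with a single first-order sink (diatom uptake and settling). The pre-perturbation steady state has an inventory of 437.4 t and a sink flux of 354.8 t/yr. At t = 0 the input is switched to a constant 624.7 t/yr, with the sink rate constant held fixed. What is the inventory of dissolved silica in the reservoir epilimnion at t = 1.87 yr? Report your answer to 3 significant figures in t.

697 t

The sink rate constant is k = F₀/M₀ = 354.8/437.4 = 0.8112 yr⁻¹.
Solving dM/dt = F₁ − kM with M(0) = M₀ gives M(t) = F₁/k + (M₀ − F₁/k)·e^(−kt).
F₁/k = 624.7/0.8112 = 770.13 t; kt = 0.8112 × 1.87 = 1.517, e^(−kt) = 0.2194.
M(1.87) = 770.13 + (437.4 − 770.13) × 0.2194 = 770.13 − 73.00 = 697.13 t.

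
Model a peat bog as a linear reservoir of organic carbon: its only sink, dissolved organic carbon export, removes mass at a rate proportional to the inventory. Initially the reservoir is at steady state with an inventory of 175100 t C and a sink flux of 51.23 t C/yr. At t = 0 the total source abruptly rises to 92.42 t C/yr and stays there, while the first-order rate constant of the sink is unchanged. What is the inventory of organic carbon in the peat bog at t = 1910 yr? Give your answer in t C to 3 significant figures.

235000 t C

The sink rate constant is k = F₀/M₀ = 51.23/175100 = 0.0002926 yr⁻¹.
Solving dM/dt = F₁ − kM with M(0) = M₀ gives M(t) = F₁/k + (M₀ − F₁/k)·e^(−kt).
F₁/k = 92.42/0.0002926 = 315880 t C; kt = 0.0002926 × 1910 = 0.5588, e^(−kt) = 0.5719.
M(1910) = 315880 + (175100 − 315880) × 0.5719 = 315880 − 80510 = 235370 t C.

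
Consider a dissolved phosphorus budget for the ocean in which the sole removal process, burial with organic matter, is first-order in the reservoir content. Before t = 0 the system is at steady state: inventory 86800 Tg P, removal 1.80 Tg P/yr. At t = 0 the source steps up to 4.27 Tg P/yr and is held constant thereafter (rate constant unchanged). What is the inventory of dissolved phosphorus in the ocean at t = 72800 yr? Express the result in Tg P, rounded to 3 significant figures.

τ = M₀/F₀ = 86800/1.80 = 48220 yr; rate constant k = 1/τ.
New steady state M_∞ = F₁/k = F₁·τ = 4.27 × 48220 = 205910 Tg P.
M(t) = M_∞ + (M₀ − M_∞)·e^(−t/τ); t/τ = 72800/48220 = 1.510, so e^(−t/τ) = 0.2210.
M(t) = 205910 − 119100 × 0.2210 = 179590 Tg P.

180000 Tg P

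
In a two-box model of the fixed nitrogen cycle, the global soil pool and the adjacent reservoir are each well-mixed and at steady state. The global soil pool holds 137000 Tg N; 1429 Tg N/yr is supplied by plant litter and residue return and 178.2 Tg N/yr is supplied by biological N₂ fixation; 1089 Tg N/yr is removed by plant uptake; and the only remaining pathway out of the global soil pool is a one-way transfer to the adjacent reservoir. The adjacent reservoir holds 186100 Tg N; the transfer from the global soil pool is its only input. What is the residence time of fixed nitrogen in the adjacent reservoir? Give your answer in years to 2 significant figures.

360 yr

Balance the global soil pool: ΣF_in = 1429 + 178.2 = 1607.2 Tg N/yr.
Transfer to the adjacent reservoir = ΣF_in − (1089) = 518.20 Tg N/yr.
At steady state the output of the adjacent reservoir equals its input, 518.20 Tg N/yr.
τ = M / F = 186100 / 518.20 = 359.1 yr.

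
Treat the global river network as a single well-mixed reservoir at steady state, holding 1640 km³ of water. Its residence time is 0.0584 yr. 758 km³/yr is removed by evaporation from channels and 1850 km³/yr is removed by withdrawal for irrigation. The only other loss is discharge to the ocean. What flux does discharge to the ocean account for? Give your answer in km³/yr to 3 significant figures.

Total removal F = M/τ = 1640 / 0.0584 = 28080 km³/yr.
Discharge to the ocean = F − (758 + 1850) = 28080 − 2608 = 25470 km³/yr.

25500 km³/yr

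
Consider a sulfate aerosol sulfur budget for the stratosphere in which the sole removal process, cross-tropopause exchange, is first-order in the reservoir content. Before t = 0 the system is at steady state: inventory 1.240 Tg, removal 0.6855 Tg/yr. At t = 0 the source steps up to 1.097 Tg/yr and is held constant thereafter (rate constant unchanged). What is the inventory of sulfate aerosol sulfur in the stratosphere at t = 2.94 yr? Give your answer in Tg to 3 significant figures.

1.84 Tg

The sink rate constant is k = F₀/M₀ = 0.6855/1.240 = 0.5528 yr⁻¹.
Solving dM/dt = F₁ − kM with M(0) = M₀ gives M(t) = F₁/k + (M₀ − F₁/k)·e^(−kt).
F₁/k = 1.097/0.5528 = 1.9844 Tg; kt = 0.5528 × 2.94 = 1.625, e^(−kt) = 0.1969.
M(2.94) = 1.9844 + (1.240 − 1.9844) × 0.1969 = 1.9844 − 0.1465 = 1.8378 Tg.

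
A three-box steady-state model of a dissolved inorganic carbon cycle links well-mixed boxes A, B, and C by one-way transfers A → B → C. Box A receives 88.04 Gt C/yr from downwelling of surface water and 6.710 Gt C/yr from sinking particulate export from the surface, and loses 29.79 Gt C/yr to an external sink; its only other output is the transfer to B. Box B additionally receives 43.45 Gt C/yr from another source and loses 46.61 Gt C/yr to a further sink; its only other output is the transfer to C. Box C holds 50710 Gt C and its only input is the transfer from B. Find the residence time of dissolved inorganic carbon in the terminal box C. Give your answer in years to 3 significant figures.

821 yr

Box A: F(A→B) = (88.04 + 6.710) − 29.79 = 64.960 Gt C/yr.
Box B: F(B→C) = (64.960 + 43.45) − 46.61 = 61.800 Gt C/yr.
Box C throughput = its input = 61.800 Gt C/yr; τ = 50710 / 61.800 = 820.6 yr.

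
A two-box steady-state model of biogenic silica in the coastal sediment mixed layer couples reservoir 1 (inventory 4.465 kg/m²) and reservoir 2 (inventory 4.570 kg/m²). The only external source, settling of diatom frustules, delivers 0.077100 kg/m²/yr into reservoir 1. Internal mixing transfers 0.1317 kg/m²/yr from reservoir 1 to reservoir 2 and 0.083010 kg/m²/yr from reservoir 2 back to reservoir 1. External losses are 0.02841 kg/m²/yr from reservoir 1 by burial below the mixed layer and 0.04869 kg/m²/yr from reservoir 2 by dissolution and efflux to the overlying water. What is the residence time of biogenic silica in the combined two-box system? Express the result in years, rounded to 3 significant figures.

For the system as a whole, the A↔B exchange is internal and contributes nothing to the throughput; only the external sinks remove mass.
M_total = 4.465 + 4.570 = 9.0350 kg/m².
ΣF_external_out = 0.02841 + 0.04869 = 0.077100 kg/m²/yr.
τ = M_total / ΣF_ext = 9.0350 / 0.077100 = 117.2 yr.

117 yr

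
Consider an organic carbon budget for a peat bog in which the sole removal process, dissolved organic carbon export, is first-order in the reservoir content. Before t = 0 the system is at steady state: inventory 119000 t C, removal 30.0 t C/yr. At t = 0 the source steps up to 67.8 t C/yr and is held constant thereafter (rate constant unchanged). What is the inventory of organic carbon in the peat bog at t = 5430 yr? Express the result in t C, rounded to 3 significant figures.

231000 t C

Residence time τ = M₀/F₀ = 3967 yr. The eventual steady state is M_∞ = M₀·(F₁/F₀) = 119000 × 67.8/30.0 = 268940 t C.
The anomaly ΔM(t) = M(t) − M_∞ decays as ΔM₀·e^(−t/τ) with ΔM₀ = 119000 − 268940 = −149900 t C.
At t = 5430 yr, e^(−t/τ) = e^(−1.369) = 0.2544, so ΔM = −38140 t C and M = 268940 − 38140 = 230800 t C.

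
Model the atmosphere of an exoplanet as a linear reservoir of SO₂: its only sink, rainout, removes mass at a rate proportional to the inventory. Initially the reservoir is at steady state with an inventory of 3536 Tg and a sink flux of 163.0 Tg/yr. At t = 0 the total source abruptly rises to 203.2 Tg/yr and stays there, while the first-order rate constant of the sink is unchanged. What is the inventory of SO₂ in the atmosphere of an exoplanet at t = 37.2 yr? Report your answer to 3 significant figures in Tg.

τ = M₀/F₀ = 3536/163.0 = 21.69 yr; rate constant k = 1/τ.
New steady state M_∞ = F₁/k = F₁·τ = 203.2 × 21.69 = 4408.1 Tg.
M(t) = M_∞ + (M₀ − M_∞)·e^(−t/τ); t/τ = 37.2/21.69 = 1.715, so e^(−t/τ) = 0.1800.
M(t) = 4408.1 − 872.1 × 0.1800 = 4251.1 Tg.

4250 Tg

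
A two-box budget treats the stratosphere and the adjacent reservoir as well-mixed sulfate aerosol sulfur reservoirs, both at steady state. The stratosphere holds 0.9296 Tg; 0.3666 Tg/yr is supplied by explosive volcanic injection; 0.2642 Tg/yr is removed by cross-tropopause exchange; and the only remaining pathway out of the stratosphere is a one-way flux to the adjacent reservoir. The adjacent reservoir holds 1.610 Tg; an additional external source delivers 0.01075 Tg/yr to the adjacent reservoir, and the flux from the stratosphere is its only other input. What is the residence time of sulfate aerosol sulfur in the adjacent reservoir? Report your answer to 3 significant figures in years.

14.2 yr

Balance the stratosphere: ΣF_in = 0.36660 Tg/yr.
Flux to the adjacent reservoir = ΣF_in − (0.2642) = 0.10240 Tg/yr.
Total input to the adjacent reservoir = 0.10240 + 0.01075 = 0.11315 Tg/yr; at steady state this equals its total output.
τ = M / F = 1.610 / 0.11315 = 14.23 yr.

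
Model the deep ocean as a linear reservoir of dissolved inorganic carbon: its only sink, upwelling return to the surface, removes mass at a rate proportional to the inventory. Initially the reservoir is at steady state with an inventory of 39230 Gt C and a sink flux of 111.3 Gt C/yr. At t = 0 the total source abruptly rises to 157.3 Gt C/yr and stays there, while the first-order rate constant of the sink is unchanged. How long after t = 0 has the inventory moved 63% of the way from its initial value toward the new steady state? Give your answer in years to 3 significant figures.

τ = M₀/F₀ = 39230/111.3 = 352.5 yr.
The remaining gap fraction is e^(−t/τ); 63% covered ⇒ e^(−t/τ) = 0.370.
t = −τ ln(0.370) = 352.5 × 0.9943 = 350.4 yr.

350 yr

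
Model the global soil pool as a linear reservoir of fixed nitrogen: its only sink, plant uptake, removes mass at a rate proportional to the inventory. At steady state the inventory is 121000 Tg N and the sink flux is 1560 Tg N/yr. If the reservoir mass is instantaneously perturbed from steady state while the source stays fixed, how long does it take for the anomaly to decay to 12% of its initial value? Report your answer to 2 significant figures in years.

For a linear reservoir the anomaly decays as exp(−t/τ) with τ = M/F = 121000/1560 = 77.56 yr.
exp(−t/τ) = 0.12 ⇒ t = −τ ln(0.12) = 77.56 × 2.120 = 164.5 yr.

160 yr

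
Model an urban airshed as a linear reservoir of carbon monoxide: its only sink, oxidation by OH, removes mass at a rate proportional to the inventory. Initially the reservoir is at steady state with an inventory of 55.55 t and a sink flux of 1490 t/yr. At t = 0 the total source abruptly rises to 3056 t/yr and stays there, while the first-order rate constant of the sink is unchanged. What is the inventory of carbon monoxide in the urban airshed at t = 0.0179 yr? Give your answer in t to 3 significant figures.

77.8 t

The sink rate constant is k = F₀/M₀ = 1490/55.55 = 26.82 yr⁻¹.
Solving dM/dt = F₁ − kM with M(0) = M₀ gives M(t) = F₁/k + (M₀ − F₁/k)·e^(−kt).
F₁/k = 3056/26.82 = 113.93 t; kt = 26.82 × 0.0179 = 0.4801, e^(−kt) = 0.6187.
M(0.0179) = 113.93 + (55.55 − 113.93) × 0.6187 = 113.93 − 36.12 = 77.811 t.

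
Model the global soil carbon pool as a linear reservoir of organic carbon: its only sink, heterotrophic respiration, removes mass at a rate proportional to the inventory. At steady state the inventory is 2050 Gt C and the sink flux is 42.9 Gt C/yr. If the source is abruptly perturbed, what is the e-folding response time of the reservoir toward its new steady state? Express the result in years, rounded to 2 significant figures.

48 yr

For a linear reservoir the response time equals the residence time τ = M/F.
τ = 2050 / 42.9 = 47.79 yr.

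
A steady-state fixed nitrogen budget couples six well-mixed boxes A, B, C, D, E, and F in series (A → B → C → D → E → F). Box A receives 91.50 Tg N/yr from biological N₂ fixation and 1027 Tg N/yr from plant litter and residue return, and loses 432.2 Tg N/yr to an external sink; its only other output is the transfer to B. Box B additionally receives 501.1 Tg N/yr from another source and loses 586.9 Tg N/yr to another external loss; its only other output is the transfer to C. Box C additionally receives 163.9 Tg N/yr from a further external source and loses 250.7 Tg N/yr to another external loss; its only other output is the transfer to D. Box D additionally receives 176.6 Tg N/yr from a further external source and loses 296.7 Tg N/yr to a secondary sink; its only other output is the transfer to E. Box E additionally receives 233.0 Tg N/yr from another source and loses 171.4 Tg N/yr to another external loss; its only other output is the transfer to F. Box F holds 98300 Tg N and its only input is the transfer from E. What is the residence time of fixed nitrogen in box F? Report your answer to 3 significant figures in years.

Box A: F(A→B) = (91.50 + 1027) − 432.2 = 686.30 Tg N/yr.
Box B: F(B→C) = (686.30 + 501.1) − 586.9 = 600.50 Tg N/yr.
Box C: F(C→D) = (600.50 + 163.9) − 250.7 = 513.70 Tg N/yr.
Box D: F(D→E) = (513.70 + 176.6) − 296.7 = 393.60 Tg N/yr.
Box E: F(E→F) = (393.60 + 233.0) − 171.4 = 455.20 Tg N/yr.
Box F throughput = its input = 455.20 Tg N/yr; τ = 98300 / 455.20 = 215.9 yr.

216 yr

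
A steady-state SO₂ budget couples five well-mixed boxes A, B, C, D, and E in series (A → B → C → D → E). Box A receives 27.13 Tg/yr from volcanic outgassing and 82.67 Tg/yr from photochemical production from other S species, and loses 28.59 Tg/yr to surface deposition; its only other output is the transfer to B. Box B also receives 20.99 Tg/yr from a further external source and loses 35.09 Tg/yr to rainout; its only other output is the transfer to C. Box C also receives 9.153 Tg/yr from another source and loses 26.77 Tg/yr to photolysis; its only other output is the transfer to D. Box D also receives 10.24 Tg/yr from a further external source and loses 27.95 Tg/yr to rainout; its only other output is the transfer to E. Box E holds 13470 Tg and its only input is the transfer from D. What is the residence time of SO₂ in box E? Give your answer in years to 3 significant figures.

424 yr

Box A: F(A→B) = (27.13 + 82.67) − 28.59 = 81.210 Tg/yr.
Box B: F(B→C) = (81.210 + 20.99) − 35.09 = 67.110 Tg/yr.
Box C: F(C→D) = (67.110 + 9.153) − 26.77 = 49.493 Tg/yr.
Box D: F(D→E) = (49.493 + 10.24) − 27.95 = 31.783 Tg/yr.
Box E throughput = its input = 31.783 Tg/yr; τ = 13470 / 31.783 = 423.8 yr.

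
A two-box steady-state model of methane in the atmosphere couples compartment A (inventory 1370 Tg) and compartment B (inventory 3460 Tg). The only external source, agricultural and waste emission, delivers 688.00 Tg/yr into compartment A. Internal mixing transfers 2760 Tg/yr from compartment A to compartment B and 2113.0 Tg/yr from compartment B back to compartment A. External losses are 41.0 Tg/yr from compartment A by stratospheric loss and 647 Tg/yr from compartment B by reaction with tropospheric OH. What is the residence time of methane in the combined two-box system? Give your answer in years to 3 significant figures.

7.02 yr

For the system as a whole, the A↔B exchange is internal and contributes nothing to the throughput; only the external sinks remove mass.
M_total = 1370 + 3460 = 4830.0 Tg.
ΣF_external_out = 41.0 + 647 = 688.00 Tg/yr.
τ = M_total / ΣF_ext = 4830.0 / 688.00 = 7.020 yr.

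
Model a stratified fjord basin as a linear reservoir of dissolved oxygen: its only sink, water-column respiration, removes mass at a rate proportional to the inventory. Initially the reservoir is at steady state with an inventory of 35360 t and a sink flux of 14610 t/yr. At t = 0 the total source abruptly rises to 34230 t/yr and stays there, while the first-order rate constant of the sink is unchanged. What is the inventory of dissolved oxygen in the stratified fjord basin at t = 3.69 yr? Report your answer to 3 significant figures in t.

Residence time τ = M₀/F₀ = 2.420 yr. The eventual steady state is M_∞ = M₀·(F₁/F₀) = 35360 × 34230/14610 = 82846 t.
The anomaly ΔM(t) = M(t) − M_∞ decays as ΔM₀·e^(−t/τ) with ΔM₀ = 35360 − 82846 = −47490 t.
At t = 3.69 yr, e^(−t/τ) = e^(−1.525) = 0.2177, so ΔM = −10340 t and M = 82846 − 10340 = 72508 t.

72500 t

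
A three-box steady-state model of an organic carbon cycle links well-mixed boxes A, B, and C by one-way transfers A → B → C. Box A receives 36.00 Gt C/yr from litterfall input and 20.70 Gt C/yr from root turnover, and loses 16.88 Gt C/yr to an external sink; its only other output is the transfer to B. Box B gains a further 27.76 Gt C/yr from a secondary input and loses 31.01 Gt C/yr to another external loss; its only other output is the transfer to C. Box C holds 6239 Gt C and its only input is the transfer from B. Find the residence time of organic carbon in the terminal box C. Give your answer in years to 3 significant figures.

Box A: F(A→B) = (36.00 + 20.70) − 16.88 = 39.820 Gt C/yr.
Box B: F(B→C) = (39.820 + 27.76) − 31.01 = 36.570 Gt C/yr.
Box C throughput = its input = 36.570 Gt C/yr; τ = 6239 / 36.570 = 170.6 yr.

171 yr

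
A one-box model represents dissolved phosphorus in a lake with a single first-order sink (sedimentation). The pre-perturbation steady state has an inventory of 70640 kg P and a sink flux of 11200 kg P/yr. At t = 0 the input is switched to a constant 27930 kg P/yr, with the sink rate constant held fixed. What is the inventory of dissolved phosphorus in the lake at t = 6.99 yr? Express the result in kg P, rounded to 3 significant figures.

141000 kg P

The sink rate constant is k = F₀/M₀ = 11200/70640 = 0.1586 yr⁻¹.
Solving dM/dt = F₁ − kM with M(0) = M₀ gives M(t) = F₁/k + (M₀ − F₁/k)·e^(−kt).
F₁/k = 27930/0.1586 = 176160 kg P; kt = 0.1586 × 6.99 = 1.108, e^(−kt) = 0.3301.
M(6.99) = 176160 + (70640 − 176160) × 0.3301 = 176160 − 34830 = 141320 kg P.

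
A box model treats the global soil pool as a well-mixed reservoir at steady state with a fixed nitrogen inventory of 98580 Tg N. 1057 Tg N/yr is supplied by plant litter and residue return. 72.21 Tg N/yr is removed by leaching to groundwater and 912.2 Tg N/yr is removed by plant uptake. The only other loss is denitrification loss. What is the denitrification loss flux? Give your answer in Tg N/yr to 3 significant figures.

72.6 Tg N/yr

At steady state ΣF_in = ΣF_out.
ΣF_in = 1057.0 Tg N/yr.
Denitrification loss flux = ΣF_in − (72.21 + 912.2) = 1057.0 − 984.4 = 72.59 Tg N/yr.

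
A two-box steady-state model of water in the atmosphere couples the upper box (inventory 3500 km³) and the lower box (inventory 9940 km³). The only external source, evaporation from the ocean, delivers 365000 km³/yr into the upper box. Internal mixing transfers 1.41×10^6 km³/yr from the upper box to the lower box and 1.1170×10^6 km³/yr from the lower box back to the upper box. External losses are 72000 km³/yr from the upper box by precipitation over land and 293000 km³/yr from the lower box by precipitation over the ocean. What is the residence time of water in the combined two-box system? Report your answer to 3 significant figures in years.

Residence time in the combined system uses the total inventory and the total *external* removal — internal exchanges between the two boxes cancel.
M_total = 3500 + 9940 = 13440 km³.
ΣF_external_out = 72000 + 293000 = 365000 km³/yr.
τ = M_total / ΣF_ext = 13440 / 365000 = 0.03682 yr.

0.0368 yr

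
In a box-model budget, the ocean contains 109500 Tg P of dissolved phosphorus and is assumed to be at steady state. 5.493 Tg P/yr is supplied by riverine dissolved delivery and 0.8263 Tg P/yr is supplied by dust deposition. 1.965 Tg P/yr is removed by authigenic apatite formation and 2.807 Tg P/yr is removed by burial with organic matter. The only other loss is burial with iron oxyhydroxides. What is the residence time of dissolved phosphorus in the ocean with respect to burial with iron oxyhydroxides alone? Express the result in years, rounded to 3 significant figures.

70800 yr

At steady state ΣF_in = ΣF_out.
ΣF_in = 5.493 + 0.8263 = 6.3193 Tg P/yr.
Burial with iron oxyhydroxides flux = ΣF_in − (1.965 + 2.807) = 6.3193 − 4.772 = 1.547 Tg P/yr.
τ = M / F = 109500 / 1.547 = 70770 yr.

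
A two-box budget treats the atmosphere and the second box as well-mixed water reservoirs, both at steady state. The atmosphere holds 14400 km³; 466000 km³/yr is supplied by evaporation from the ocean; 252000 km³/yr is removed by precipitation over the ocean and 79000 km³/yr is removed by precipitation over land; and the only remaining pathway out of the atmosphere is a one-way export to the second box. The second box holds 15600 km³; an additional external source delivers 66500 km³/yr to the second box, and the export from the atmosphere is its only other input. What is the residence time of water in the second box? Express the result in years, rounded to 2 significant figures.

0.077 yr

Balance the atmosphere: ΣF_in = 466000 km³/yr.
Export to the second box = ΣF_in − (252000 + 79000) = 135000 km³/yr.
Total input to the second box = 135000 + 66500 = 201500 km³/yr; at steady state this equals its total output.
τ = M / F = 15600 / 201500 = 0.07742 yr.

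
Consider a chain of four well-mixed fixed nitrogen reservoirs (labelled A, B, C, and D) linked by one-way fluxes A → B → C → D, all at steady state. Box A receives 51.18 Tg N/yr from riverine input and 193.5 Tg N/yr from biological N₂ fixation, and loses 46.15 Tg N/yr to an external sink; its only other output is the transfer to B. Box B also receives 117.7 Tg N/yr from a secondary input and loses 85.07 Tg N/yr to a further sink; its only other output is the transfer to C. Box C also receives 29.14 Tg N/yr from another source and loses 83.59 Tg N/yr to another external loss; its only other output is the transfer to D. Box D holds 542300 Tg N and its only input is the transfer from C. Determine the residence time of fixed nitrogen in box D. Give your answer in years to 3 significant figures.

Box A: F(A→B) = (51.18 + 193.5) − 46.15 = 198.53 Tg N/yr.
Box B: F(B→C) = (198.53 + 117.7) − 85.07 = 231.16 Tg N/yr.
Box C: F(C→D) = (231.16 + 29.14) − 83.59 = 176.71 Tg N/yr.
Box D throughput = its input = 176.71 Tg N/yr; τ = 542300 / 176.71 = 3069 yr.

3070 yr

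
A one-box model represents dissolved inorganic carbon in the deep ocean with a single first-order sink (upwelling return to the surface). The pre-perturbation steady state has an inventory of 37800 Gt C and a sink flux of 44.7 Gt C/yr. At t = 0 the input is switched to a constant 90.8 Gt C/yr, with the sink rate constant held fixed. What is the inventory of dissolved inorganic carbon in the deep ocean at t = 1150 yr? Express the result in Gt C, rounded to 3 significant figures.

66800 Gt C

τ = M₀/F₀ = 37800/44.7 = 845.6 yr; rate constant k = 1/τ.
New steady state M_∞ = F₁/k = F₁·τ = 90.8 × 845.6 = 76784 Gt C.
M(t) = M_∞ + (M₀ − M_∞)·e^(−t/τ); t/τ = 1150/845.6 = 1.360, so e^(−t/τ) = 0.2567.
M(t) = 76784 − 38980 × 0.2567 = 66777 Gt C.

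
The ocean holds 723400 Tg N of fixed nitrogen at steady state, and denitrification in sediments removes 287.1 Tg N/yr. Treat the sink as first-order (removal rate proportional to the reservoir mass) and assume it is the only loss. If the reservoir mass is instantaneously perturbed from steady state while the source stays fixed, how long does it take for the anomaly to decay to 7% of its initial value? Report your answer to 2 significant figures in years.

6700 yr

For a linear reservoir the anomaly decays as exp(−t/τ) with τ = M/F = 723400/287.1 = 2520 yr.
exp(−t/τ) = 0.07 ⇒ t = −τ ln(0.07) = 2520 × 2.659 = 6700 yr.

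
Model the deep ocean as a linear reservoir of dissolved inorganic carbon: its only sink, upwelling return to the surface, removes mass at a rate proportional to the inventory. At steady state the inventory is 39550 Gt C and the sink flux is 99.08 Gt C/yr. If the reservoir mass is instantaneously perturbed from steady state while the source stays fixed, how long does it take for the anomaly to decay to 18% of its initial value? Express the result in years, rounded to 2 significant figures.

680 yr

For a linear reservoir the anomaly decays as exp(−t/τ) with τ = M/F = 39550/99.08 = 399.2 yr.
exp(−t/τ) = 0.18 ⇒ t = −τ ln(0.18) = 399.2 × 1.715 = 684.5 yr.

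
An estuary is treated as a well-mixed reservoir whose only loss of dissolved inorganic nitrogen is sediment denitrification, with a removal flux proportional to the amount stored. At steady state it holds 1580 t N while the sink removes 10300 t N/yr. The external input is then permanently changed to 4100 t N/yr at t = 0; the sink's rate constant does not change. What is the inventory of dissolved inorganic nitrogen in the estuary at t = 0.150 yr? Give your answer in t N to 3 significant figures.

Residence time τ = M₀/F₀ = 0.1534 yr. The eventual steady state is M_∞ = M₀·(F₁/F₀) = 1580 × 4100/10300 = 628.93 t N.
The anomaly ΔM(t) = M(t) − M_∞ decays as ΔM₀·e^(−t/τ) with ΔM₀ = 1580 − 628.93 = 951.1 t N.
At t = 0.150 yr, e^(−t/τ) = e^(−0.9778) = 0.3761, so ΔM = 357.7 t N and M = 628.93 + 357.7 = 986.65 t N.

987 t N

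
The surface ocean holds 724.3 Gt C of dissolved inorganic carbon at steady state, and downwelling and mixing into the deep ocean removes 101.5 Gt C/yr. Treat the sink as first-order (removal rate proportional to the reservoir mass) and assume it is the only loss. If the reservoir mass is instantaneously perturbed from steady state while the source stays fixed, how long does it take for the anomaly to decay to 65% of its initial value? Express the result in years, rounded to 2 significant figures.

3.1 yr

For a linear reservoir the anomaly decays as exp(−t/τ) with τ = M/F = 724.3/101.5 = 7.136 yr.
exp(−t/τ) = 0.65 ⇒ t = −τ ln(0.65) = 7.136 × 0.4308 = 3.074 yr.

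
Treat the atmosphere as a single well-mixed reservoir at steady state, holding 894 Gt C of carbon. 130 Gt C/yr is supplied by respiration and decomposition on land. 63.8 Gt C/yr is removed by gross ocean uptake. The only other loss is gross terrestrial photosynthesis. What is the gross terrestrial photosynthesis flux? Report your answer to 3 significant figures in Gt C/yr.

At steady state ΣF_in = ΣF_out.
ΣF_in = 130.00 Gt C/yr.
Gross terrestrial photosynthesis flux = ΣF_in − (63.8) = 130.00 − 63.80 = 66.20 Gt C/yr.

66.2 Gt C/yr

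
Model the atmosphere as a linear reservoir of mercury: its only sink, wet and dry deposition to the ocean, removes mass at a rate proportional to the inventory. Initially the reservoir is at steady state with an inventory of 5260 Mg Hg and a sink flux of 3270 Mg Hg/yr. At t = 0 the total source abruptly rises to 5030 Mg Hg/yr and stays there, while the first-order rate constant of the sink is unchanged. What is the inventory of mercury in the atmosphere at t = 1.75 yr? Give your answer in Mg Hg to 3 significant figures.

7140 Mg Hg

τ = M₀/F₀ = 5260/3270 = 1.609 yr; rate constant k = 1/τ.
New steady state M_∞ = F₁/k = F₁·τ = 5030 × 1.609 = 8091.1 Mg Hg.
M(t) = M_∞ + (M₀ − M_∞)·e^(−t/τ); t/τ = 1.75/1.609 = 1.088, so e^(−t/τ) = 0.3369.
M(t) = 8091.1 − 2831 × 0.3369 = 7137.2 Mg Hg.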